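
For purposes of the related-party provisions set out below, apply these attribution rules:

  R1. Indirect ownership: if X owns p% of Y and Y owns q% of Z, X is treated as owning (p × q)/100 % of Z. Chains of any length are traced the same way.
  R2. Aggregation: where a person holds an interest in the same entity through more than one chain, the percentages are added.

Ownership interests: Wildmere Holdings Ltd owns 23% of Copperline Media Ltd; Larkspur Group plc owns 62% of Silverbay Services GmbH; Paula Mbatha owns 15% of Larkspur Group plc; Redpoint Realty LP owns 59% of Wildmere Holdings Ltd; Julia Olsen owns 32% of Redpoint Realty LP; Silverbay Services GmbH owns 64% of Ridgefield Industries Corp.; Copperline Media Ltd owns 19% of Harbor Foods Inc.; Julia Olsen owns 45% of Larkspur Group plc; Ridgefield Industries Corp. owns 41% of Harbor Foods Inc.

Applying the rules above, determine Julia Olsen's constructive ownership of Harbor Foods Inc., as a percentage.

8.146016%

Chain via Larkspur Group plc → Silverbay Services GmbH → Ridgefield Industries Corp. (R1): 45% × 62% × 64% × 41% = 7.32096% of Harbor Foods Inc.
Chain via Redpoint Realty LP → Wildmere Holdings Ltd → Copperline Media Ltd (R1): 32% × 59% × 23% × 19% = 0.825056% of Harbor Foods Inc.
Aggregating (R2): 7.32096% + 0.825056% = 8.146016%.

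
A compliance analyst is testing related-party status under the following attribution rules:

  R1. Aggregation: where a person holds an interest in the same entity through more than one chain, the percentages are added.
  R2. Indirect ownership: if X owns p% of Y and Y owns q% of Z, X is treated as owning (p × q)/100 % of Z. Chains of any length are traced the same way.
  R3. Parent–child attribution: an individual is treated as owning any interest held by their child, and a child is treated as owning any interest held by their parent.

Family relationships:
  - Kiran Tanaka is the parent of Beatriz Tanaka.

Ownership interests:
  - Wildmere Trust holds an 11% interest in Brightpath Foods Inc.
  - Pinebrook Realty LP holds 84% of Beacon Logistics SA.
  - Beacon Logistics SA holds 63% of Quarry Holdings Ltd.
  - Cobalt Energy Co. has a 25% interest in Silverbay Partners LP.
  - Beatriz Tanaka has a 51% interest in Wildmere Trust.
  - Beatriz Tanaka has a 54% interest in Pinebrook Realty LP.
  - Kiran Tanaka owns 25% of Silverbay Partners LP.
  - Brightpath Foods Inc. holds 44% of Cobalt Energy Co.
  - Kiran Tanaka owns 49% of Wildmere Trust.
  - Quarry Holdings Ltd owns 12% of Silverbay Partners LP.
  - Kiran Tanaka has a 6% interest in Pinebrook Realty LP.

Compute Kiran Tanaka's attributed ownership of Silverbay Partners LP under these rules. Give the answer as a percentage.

By parent–child attribution (R3), Kiran Tanaka is treated as also owning Beatriz Tanaka's interest in Pinebrook Realty LP, giving 6% + 54% = 60%.
By parent–child attribution (R3), Kiran Tanaka is treated as also owning Beatriz Tanaka's interest in Wildmere Trust, giving 49% + 51% = 100%.
Chain via Pinebrook Realty LP → Beacon Logistics SA → Quarry Holdings Ltd (R2): 60% × 84% × 63% × 12% = 3.81024% of Silverbay Partners LP.
Chain via Wildmere Trust → Brightpath Foods Inc. → Cobalt Energy Co. (R2): 100% × 11% × 44% × 25% = 1.21% of Silverbay Partners LP.
Direct interest in Silverbay Partners LP: 25%.
Aggregating (R1): 3.81024% + 1.21% + 25% = 30.02024%.

30.02024%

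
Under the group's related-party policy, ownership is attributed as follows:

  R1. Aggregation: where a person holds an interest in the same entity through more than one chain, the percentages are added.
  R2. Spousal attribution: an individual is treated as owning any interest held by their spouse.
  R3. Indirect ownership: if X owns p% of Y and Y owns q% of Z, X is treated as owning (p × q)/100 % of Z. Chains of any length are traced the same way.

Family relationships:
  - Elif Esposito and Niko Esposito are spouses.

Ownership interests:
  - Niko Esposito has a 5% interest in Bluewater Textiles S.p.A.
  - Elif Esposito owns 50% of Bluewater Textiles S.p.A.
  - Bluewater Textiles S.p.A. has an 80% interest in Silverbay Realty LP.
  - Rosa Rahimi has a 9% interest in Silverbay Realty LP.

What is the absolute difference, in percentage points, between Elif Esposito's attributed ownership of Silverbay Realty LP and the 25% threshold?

19

By spousal attribution (R2), Elif Esposito is treated as also owning Niko Esposito's interest in Bluewater Textiles S.p.A, giving 50% + 5% = 55%.
Chain via Bluewater Textiles S.p.A. (R3): 55% × 80% = 44% of Silverbay Realty LP.
44% exceeds the 25% threshold by 19 percentage points.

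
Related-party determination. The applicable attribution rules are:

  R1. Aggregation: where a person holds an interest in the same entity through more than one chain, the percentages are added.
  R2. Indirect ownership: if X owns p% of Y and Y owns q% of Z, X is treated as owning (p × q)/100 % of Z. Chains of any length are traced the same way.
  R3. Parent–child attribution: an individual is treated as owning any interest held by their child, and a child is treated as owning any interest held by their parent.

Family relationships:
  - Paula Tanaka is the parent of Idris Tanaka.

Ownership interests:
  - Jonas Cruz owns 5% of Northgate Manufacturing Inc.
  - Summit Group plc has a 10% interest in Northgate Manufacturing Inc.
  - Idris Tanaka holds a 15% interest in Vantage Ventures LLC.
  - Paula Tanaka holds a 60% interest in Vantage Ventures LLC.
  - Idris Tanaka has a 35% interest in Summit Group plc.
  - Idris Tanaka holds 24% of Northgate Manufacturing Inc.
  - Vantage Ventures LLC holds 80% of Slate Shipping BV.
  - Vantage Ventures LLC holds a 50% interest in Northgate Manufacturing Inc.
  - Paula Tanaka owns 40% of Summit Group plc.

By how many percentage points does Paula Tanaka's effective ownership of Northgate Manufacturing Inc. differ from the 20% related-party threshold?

49

By parent–child attribution (R3), Paula Tanaka is treated as also owning Idris Tanaka's interest in Summit Group plc, giving 40% + 35% = 75%.
By parent–child attribution (R3), Paula Tanaka is treated as also owning Idris Tanaka's interest in Vantage Ventures LLC, giving 60% + 15% = 75%.
By parent–child attribution (R3), Paula Tanaka is treated as owning Idris Tanaka's 24% interest in Northgate Manufacturing Inc.
Chain via Summit Group plc (R2): 75% × 10% = 7.5% of Northgate Manufacturing Inc.
Chain via Vantage Ventures LLC (R2): 75% × 50% = 37.5% of Northgate Manufacturing Inc.
Direct interest in Northgate Manufacturing Inc: 24%.
Aggregating (R1): 7.5% + 37.5% + 24% = 69%.
69% exceeds the 20% threshold by 49 percentage points.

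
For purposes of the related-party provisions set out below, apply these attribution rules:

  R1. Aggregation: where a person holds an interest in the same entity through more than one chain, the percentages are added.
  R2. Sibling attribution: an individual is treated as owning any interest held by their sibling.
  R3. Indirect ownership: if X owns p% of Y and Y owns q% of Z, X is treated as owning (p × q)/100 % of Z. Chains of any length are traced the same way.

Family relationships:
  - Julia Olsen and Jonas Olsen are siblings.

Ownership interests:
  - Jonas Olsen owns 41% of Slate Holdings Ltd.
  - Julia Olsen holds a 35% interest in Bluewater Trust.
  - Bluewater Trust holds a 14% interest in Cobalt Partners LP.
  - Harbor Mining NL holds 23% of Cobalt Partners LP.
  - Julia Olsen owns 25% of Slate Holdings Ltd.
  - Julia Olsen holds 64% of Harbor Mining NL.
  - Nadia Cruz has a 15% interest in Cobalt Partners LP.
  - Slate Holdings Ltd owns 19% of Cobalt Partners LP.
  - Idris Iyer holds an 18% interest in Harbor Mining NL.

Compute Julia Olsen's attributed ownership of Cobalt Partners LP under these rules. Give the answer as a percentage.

32.16%

By sibling attribution (R2), Julia Olsen is treated as also owning Jonas Olsen's interest in Slate Holdings Ltd, giving 25% + 41% = 66%.
Chain via Bluewater Trust (R3): 35% × 14% = 4.9% of Cobalt Partners LP.
Chain via Harbor Mining NL (R3): 64% × 23% = 14.72% of Cobalt Partners LP.
Chain via Slate Holdings Ltd (R3): 66% × 19% = 12.54% of Cobalt Partners LP.
Aggregating (R1): 4.9% + 14.72% + 12.54% = 32.16%.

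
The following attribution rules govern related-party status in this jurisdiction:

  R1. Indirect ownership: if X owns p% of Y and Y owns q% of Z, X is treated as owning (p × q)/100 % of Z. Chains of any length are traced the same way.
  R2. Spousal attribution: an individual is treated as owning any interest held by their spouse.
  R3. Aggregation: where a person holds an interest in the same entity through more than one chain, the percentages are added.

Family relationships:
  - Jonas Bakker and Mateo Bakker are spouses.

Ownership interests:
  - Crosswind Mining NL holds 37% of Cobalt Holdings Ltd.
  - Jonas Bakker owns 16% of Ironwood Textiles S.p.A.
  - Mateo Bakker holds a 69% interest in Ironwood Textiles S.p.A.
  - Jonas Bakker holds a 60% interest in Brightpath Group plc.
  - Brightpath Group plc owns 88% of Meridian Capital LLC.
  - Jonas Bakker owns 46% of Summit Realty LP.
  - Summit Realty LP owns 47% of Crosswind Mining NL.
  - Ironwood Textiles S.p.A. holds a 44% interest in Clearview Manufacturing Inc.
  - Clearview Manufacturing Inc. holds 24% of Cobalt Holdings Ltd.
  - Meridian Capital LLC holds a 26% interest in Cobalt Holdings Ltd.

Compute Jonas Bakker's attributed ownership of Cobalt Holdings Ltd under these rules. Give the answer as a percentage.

By spousal attribution (R2), Jonas Bakker is treated as also owning Mateo Bakker's interest in Ironwood Textiles S.p.A, giving 16% + 69% = 85%.
Chain via Summit Realty LP → Crosswind Mining NL (R1): 46% × 47% × 37% = 7.9994% of Cobalt Holdings Ltd.
Chain via Ironwood Textiles S.p.A. → Clearview Manufacturing Inc. (R1): 85% × 44% × 24% = 8.976% of Cobalt Holdings Ltd.
Chain via Brightpath Group plc → Meridian Capital LLC (R1): 60% × 88% × 26% = 13.728% of Cobalt Holdings Ltd.
Aggregating (R3): 7.9994% + 8.976% + 13.728% = 30.7034%.

30.7034%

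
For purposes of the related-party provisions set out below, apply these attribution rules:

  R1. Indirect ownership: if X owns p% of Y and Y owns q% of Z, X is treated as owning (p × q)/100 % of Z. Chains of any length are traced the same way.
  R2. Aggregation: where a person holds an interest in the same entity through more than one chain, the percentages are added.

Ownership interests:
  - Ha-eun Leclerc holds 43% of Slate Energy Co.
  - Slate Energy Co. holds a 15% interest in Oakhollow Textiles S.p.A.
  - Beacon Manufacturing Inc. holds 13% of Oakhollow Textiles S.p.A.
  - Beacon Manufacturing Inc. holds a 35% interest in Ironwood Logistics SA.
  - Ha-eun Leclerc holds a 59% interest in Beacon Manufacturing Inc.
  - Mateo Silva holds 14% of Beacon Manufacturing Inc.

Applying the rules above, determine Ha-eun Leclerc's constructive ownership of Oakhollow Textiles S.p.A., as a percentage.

14.12%

Chain via Slate Energy Co. (R1): 43% × 15% = 6.45% of Oakhollow Textiles S.p.A.
Chain via Beacon Manufacturing Inc. (R1): 59% × 13% = 7.67% of Oakhollow Textiles S.p.A.
Aggregating (R2): 6.45% + 7.67% = 14.12%.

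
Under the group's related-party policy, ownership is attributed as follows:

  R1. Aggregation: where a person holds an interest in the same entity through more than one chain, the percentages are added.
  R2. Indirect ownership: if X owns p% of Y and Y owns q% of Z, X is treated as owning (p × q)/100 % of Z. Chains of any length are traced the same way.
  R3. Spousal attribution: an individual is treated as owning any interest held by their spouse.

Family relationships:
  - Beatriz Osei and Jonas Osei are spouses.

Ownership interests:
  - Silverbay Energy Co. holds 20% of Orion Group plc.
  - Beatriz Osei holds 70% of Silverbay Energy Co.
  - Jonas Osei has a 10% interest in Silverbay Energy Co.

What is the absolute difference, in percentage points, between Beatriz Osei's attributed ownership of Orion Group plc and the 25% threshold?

9

By spousal attribution (R3), Beatriz Osei is treated as also owning Jonas Osei's interest in Silverbay Energy Co, giving 70% + 10% = 80%.
Chain via Silverbay Energy Co. (R2): 80% × 20% = 16% of Orion Group plc.
16% falls short of the 25% threshold by 9 percentage points.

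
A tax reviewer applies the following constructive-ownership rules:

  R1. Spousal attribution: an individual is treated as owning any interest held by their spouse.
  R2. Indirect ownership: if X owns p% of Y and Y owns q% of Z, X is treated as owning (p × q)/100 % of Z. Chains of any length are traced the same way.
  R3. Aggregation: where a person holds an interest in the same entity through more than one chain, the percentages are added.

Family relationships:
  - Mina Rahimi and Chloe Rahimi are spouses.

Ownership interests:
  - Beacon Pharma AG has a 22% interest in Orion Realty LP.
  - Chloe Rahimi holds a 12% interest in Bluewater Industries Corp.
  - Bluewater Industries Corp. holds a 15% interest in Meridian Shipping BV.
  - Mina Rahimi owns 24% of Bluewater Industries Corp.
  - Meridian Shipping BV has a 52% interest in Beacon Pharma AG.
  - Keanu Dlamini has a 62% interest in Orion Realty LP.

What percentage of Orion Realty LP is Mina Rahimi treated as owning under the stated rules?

0.61776%

By spousal attribution (R1), Mina Rahimi is treated as also owning Chloe Rahimi's interest in Bluewater Industries Corp, giving 24% + 12% = 36%.
Chain via Bluewater Industries Corp. → Meridian Shipping BV → Beacon Pharma AG (R2): 36% × 15% × 52% × 22% = 0.61776% of Orion Realty LP.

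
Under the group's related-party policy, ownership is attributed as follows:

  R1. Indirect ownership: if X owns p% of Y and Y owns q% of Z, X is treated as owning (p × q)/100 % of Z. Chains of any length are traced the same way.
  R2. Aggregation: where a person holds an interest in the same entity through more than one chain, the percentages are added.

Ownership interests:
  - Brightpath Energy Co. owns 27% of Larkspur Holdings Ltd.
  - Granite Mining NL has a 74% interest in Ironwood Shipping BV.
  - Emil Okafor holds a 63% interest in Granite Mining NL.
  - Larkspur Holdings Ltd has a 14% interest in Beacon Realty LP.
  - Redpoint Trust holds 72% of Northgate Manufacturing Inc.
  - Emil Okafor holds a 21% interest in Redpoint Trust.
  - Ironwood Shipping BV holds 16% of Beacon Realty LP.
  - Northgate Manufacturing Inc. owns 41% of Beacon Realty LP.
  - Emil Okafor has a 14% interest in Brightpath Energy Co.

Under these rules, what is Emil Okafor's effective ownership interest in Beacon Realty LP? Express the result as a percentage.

Chain via Redpoint Trust → Northgate Manufacturing Inc. (R1): 21% × 72% × 41% = 6.1992% of Beacon Realty LP.
Chain via Granite Mining NL → Ironwood Shipping BV (R1): 63% × 74% × 16% = 7.4592% of Beacon Realty LP.
Chain via Brightpath Energy Co. → Larkspur Holdings Ltd (R1): 14% × 27% × 14% = 0.5292% of Beacon Realty LP.
Aggregating (R2): 6.1992% + 7.4592% + 0.5292% = 14.1876%.

14.1876%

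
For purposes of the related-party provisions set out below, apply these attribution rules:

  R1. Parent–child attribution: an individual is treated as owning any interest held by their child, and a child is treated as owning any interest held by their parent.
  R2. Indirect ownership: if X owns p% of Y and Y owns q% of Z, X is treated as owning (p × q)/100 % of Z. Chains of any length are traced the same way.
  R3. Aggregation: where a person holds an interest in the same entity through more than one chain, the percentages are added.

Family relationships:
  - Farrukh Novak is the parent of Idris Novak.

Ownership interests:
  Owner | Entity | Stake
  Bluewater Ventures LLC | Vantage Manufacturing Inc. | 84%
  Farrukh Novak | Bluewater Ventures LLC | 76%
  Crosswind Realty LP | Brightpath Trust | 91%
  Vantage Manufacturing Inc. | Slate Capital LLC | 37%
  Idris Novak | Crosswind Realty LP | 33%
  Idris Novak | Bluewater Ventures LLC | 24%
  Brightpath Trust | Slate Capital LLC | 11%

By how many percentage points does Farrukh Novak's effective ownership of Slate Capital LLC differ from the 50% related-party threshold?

15.6167

By parent–child attribution (R1), Farrukh Novak is treated as also owning Idris Novak's interest in Bluewater Ventures LLC, giving 76% + 24% = 100%.
By parent–child attribution (R1), Farrukh Novak is treated as owning Idris Novak's 33% interest in Crosswind Realty LP.
Chain via Bluewater Ventures LLC → Vantage Manufacturing Inc. (R2): 100% × 84% × 37% = 31.08% of Slate Capital LLC.
Chain via Crosswind Realty LP → Brightpath Trust (R2): 33% × 91% × 11% = 3.3033% of Slate Capital LLC.
Aggregating (R3): 31.08% + 3.3033% = 34.3833%.
34.3833% falls short of the 50% threshold by 15.6167 percentage points.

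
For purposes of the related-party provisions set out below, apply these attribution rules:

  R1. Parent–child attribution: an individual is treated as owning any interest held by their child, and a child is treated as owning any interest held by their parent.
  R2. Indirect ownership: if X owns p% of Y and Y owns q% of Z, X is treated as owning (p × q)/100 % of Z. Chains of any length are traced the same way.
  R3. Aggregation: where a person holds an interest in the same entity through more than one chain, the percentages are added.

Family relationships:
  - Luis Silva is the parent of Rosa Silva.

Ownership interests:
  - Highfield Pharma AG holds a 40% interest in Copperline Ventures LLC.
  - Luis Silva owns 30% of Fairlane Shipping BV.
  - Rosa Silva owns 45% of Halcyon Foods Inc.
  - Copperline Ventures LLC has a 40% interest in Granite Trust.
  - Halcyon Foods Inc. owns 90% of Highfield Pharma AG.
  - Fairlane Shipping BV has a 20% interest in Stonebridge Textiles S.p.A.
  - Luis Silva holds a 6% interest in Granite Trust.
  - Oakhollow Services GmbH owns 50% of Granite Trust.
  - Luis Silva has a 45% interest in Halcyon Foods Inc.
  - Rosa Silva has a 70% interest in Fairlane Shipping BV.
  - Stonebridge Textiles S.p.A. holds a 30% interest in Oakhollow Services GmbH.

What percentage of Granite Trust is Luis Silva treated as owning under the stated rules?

21.96%

By parent–child attribution (R1), Luis Silva is treated as also owning Rosa Silva's interest in Fairlane Shipping BV, giving 30% + 70% = 100%.
By parent–child attribution (R1), Luis Silva is treated as also owning Rosa Silva's interest in Halcyon Foods Inc, giving 45% + 45% = 90%.
Chain via Fairlane Shipping BV → Stonebridge Textiles S.p.A. → Oakhollow Services GmbH (R2): 100% × 20% × 30% × 50% = 3% of Granite Trust.
Chain via Halcyon Foods Inc. → Highfield Pharma AG → Copperline Ventures LLC (R2): 90% × 90% × 40% × 40% = 12.96% of Granite Trust.
Direct interest in Granite Trust: 6%.
Aggregating (R3): 3% + 12.96% + 6% = 21.96%.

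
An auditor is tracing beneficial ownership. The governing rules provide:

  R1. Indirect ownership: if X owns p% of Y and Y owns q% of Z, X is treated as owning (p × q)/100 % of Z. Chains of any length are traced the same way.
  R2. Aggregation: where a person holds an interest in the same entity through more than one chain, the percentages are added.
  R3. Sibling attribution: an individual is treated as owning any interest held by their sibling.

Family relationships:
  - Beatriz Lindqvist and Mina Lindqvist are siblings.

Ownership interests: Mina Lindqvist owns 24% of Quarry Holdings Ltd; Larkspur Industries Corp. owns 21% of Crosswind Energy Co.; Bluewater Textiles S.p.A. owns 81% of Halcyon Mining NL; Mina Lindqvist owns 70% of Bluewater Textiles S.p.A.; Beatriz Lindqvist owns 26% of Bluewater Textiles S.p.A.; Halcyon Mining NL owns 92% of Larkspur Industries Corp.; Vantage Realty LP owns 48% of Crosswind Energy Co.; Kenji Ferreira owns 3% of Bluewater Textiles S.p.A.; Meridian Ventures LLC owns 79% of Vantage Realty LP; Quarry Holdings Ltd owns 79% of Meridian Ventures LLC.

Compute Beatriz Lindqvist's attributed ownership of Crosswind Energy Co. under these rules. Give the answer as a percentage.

By sibling attribution (R3), Beatriz Lindqvist is treated as also owning Mina Lindqvist's interest in Bluewater Textiles S.p.A, giving 26% + 70% = 96%.
By sibling attribution (R3), Beatriz Lindqvist is treated as owning Mina Lindqvist's 24% interest in Quarry Holdings Ltd.
Chain via Bluewater Textiles S.p.A. → Halcyon Mining NL → Larkspur Industries Corp. (R1): 96% × 81% × 92% × 21% = 15.023232% of Crosswind Energy Co.
Chain via Quarry Holdings Ltd → Meridian Ventures LLC → Vantage Realty LP (R1): 24% × 79% × 79% × 48% = 7.189632% of Crosswind Energy Co.
Aggregating (R2): 15.023232% + 7.189632% = 22.212864%.

22.212864%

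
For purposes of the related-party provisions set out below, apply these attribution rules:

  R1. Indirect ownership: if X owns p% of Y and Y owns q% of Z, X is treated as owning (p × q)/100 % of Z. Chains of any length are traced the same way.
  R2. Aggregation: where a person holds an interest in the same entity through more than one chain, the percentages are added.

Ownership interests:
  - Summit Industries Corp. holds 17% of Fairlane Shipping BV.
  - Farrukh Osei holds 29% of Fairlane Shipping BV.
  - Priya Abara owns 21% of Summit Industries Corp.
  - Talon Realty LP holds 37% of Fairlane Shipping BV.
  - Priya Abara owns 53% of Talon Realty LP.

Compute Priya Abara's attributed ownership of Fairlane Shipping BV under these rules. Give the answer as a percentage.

Chain via Summit Industries Corp. (R1): 21% × 17% = 3.57% of Fairlane Shipping BV.
Chain via Talon Realty LP (R1): 53% × 37% = 19.61% of Fairlane Shipping BV.
Aggregating (R2): 3.57% + 19.61% = 23.18%.

23.18%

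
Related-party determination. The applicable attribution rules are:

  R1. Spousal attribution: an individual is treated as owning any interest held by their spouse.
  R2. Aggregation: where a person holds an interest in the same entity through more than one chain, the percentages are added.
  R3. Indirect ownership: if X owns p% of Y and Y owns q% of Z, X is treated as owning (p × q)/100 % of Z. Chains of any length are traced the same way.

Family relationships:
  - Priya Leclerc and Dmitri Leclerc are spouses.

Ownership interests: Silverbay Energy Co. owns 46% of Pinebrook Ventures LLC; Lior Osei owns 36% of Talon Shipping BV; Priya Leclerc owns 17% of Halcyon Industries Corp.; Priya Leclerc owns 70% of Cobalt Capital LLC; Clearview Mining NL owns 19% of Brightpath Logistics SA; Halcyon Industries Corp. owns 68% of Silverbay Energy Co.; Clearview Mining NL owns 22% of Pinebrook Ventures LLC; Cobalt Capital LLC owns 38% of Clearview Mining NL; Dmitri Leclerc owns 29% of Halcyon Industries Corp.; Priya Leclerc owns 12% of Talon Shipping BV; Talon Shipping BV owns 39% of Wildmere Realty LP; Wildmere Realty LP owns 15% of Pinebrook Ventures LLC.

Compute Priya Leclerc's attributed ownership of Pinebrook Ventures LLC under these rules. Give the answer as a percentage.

20.9428%

By spousal attribution (R1), Priya Leclerc is treated as also owning Dmitri Leclerc's interest in Halcyon Industries Corp, giving 17% + 29% = 46%.
Chain via Halcyon Industries Corp. → Silverbay Energy Co. (R3): 46% × 68% × 46% = 14.3888% of Pinebrook Ventures LLC.
Chain via Cobalt Capital LLC → Clearview Mining NL (R3): 70% × 38% × 22% = 5.852% of Pinebrook Ventures LLC.
Chain via Talon Shipping BV → Wildmere Realty LP (R3): 12% × 39% × 15% = 0.702% of Pinebrook Ventures LLC.
Aggregating (R2): 14.3888% + 5.852% + 0.702% = 20.9428%.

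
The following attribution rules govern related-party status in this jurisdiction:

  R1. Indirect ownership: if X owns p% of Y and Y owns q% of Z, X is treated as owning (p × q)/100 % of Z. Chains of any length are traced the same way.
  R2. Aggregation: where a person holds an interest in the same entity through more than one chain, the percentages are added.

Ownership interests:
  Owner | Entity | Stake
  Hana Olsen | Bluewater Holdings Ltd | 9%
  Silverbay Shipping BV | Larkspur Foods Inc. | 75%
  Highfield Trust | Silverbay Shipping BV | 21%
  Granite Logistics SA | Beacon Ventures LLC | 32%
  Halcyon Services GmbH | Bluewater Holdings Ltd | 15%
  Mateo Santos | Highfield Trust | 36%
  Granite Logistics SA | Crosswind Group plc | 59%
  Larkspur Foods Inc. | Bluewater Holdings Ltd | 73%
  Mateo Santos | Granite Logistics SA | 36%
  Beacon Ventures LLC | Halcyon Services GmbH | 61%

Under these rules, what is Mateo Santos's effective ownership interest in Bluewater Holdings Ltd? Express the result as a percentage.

5.19318%

Chain via Granite Logistics SA → Beacon Ventures LLC → Halcyon Services GmbH (R1): 36% × 32% × 61% × 15% = 1.05408% of Bluewater Holdings Ltd.
Chain via Highfield Trust → Silverbay Shipping BV → Larkspur Foods Inc. (R1): 36% × 21% × 75% × 73% = 4.1391% of Bluewater Holdings Ltd.
Aggregating (R2): 1.05408% + 4.1391% = 5.19318%.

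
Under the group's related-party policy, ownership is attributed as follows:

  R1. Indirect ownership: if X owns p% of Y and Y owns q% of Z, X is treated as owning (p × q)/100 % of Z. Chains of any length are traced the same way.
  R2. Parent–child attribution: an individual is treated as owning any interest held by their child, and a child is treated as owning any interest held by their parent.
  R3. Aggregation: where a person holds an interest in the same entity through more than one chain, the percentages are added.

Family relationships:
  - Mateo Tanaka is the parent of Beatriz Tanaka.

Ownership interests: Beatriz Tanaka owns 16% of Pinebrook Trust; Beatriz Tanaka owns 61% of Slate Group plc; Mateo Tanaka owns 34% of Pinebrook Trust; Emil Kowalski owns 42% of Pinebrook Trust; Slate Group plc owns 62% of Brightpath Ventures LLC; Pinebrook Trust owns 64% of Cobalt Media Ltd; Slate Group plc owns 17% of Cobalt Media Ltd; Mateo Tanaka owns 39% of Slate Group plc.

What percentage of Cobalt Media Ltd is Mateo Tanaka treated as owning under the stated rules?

49%

By parent–child attribution (R2), Mateo Tanaka is treated as also owning Beatriz Tanaka's interest in Pinebrook Trust, giving 34% + 16% = 50%.
By parent–child attribution (R2), Mateo Tanaka is treated as also owning Beatriz Tanaka's interest in Slate Group plc, giving 39% + 61% = 100%.
Chain via Pinebrook Trust (R1): 50% × 64% = 32% of Cobalt Media Ltd.
Chain via Slate Group plc (R1): 100% × 17% = 17% of Cobalt Media Ltd.
Aggregating (R3): 32% + 17% = 49%.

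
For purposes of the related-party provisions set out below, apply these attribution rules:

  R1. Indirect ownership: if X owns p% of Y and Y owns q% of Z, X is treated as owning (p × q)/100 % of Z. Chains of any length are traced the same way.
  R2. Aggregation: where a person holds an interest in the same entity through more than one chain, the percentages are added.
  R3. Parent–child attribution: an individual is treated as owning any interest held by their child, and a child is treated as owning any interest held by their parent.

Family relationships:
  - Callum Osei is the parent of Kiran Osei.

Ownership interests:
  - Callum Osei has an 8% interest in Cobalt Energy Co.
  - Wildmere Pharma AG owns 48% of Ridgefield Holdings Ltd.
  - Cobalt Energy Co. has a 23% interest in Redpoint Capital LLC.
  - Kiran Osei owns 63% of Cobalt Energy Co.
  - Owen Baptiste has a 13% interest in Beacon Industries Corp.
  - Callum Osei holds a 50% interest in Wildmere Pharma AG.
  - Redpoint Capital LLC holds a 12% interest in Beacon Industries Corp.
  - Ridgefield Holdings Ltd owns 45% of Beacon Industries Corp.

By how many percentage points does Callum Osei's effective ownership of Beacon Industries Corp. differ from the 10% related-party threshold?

By parent–child attribution (R3), Callum Osei is treated as also owning Kiran Osei's interest in Cobalt Energy Co, giving 8% + 63% = 71%.
Chain via Wildmere Pharma AG → Ridgefield Holdings Ltd (R1): 50% × 48% × 45% = 10.8% of Beacon Industries Corp.
Chain via Cobalt Energy Co. → Redpoint Capital LLC (R1): 71% × 23% × 12% = 1.9596% of Beacon Industries Corp.
Aggregating (R2): 10.8% + 1.9596% = 12.7596%.
12.7596% exceeds the 10% threshold by 2.7596 percentage points.

2.7596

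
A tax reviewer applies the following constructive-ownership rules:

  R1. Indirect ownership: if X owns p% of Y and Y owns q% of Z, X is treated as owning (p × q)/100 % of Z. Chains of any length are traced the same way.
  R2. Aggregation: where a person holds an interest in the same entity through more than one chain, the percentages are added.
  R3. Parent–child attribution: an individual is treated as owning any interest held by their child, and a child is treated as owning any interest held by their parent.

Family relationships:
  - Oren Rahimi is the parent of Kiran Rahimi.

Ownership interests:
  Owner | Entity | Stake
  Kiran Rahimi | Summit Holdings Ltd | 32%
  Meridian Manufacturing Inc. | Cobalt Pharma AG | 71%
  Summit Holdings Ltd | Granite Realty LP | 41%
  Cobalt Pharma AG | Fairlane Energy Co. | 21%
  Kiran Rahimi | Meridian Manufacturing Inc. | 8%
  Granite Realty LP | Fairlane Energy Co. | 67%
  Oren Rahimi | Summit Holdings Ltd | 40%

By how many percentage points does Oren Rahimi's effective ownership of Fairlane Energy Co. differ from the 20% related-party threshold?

By parent–child attribution (R3), Oren Rahimi is treated as also owning Kiran Rahimi's interest in Summit Holdings Ltd, giving 40% + 32% = 72%.
By parent–child attribution (R3), Oren Rahimi is treated as owning Kiran Rahimi's 8% interest in Meridian Manufacturing Inc.
Chain via Summit Holdings Ltd → Granite Realty LP (R1): 72% × 41% × 67% = 19.7784% of Fairlane Energy Co.
Chain via Meridian Manufacturing Inc. → Cobalt Pharma AG (R1): 8% × 71% × 21% = 1.1928% of Fairlane Energy Co.
Aggregating (R2): 19.7784% + 1.1928% = 20.9712%.
20.9712% exceeds the 20% threshold by 0.9712 percentage points.

0.9712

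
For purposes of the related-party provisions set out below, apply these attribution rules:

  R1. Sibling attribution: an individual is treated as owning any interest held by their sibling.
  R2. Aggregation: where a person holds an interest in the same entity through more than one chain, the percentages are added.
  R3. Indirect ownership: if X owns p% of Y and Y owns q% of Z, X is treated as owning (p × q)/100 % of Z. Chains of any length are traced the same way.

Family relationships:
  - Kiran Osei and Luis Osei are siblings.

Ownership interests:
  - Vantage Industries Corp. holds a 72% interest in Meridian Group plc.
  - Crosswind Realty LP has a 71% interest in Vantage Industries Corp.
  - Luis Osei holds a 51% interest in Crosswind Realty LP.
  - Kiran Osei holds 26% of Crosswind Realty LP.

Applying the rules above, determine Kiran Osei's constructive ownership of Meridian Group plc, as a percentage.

39.3624%

By sibling attribution (R1), Kiran Osei is treated as also owning Luis Osei's interest in Crosswind Realty LP, giving 26% + 51% = 77%.
Chain via Crosswind Realty LP → Vantage Industries Corp. (R3): 77% × 71% × 72% = 39.3624% of Meridian Group plc.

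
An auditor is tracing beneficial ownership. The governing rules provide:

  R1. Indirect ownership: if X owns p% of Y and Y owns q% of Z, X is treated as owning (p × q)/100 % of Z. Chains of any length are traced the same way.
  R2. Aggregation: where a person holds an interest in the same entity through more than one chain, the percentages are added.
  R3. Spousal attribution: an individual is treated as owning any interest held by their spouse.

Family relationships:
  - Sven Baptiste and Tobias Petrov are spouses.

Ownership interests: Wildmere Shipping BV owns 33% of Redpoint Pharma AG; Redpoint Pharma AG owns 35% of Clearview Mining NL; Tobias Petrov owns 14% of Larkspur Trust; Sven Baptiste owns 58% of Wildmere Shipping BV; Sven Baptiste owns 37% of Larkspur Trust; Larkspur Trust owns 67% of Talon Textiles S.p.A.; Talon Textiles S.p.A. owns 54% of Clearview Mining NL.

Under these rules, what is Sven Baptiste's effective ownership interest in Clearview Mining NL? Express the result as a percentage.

25.1508%

By spousal attribution (R3), Sven Baptiste is treated as also owning Tobias Petrov's interest in Larkspur Trust, giving 37% + 14% = 51%.
Chain via Wildmere Shipping BV → Redpoint Pharma AG (R1): 58% × 33% × 35% = 6.699% of Clearview Mining NL.
Chain via Larkspur Trust → Talon Textiles S.p.A. (R1): 51% × 67% × 54% = 18.4518% of Clearview Mining NL.
Aggregating (R2): 6.699% + 18.4518% = 25.1508%.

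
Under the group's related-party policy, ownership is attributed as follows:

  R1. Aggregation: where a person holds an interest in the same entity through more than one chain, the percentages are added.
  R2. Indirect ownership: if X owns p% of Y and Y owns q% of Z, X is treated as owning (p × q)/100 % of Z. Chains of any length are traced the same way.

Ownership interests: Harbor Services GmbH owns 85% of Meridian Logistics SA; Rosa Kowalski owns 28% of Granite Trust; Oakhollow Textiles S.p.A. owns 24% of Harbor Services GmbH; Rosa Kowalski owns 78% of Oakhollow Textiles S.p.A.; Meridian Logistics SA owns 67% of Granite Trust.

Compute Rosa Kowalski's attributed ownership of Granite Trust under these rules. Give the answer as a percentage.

Chain via Oakhollow Textiles S.p.A. → Harbor Services GmbH → Meridian Logistics SA (R2): 78% × 24% × 85% × 67% = 10.66104% of Granite Trust.
Direct interest in Granite Trust: 28%.
Aggregating (R1): 10.66104% + 28% = 38.66104%.

38.66104%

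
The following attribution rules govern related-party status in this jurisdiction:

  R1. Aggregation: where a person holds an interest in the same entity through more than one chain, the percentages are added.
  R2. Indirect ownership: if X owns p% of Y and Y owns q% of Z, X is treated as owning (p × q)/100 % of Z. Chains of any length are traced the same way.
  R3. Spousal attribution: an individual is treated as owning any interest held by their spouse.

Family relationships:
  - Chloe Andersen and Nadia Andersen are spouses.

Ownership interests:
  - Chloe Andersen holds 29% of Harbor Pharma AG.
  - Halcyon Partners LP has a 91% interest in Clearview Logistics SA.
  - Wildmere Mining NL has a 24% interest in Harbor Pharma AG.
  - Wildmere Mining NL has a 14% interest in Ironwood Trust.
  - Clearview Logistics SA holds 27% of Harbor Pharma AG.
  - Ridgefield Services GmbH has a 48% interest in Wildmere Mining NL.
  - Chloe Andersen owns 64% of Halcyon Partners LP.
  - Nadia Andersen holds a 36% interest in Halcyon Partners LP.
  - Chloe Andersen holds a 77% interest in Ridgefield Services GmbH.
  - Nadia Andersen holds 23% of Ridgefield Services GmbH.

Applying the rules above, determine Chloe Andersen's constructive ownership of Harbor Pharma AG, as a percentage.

By spousal attribution (R3), Chloe Andersen is treated as also owning Nadia Andersen's interest in Halcyon Partners LP, giving 64% + 36% = 100%.
By spousal attribution (R3), Chloe Andersen is treated as also owning Nadia Andersen's interest in Ridgefield Services GmbH, giving 77% + 23% = 100%.
Chain via Halcyon Partners LP → Clearview Logistics SA (R2): 100% × 91% × 27% = 24.57% of Harbor Pharma AG.
Chain via Ridgefield Services GmbH → Wildmere Mining NL (R2): 100% × 48% × 24% = 11.52% of Harbor Pharma AG.
Direct interest in Harbor Pharma AG: 29%.
Aggregating (R1): 24.57% + 11.52% + 29% = 65.09%.

65.09%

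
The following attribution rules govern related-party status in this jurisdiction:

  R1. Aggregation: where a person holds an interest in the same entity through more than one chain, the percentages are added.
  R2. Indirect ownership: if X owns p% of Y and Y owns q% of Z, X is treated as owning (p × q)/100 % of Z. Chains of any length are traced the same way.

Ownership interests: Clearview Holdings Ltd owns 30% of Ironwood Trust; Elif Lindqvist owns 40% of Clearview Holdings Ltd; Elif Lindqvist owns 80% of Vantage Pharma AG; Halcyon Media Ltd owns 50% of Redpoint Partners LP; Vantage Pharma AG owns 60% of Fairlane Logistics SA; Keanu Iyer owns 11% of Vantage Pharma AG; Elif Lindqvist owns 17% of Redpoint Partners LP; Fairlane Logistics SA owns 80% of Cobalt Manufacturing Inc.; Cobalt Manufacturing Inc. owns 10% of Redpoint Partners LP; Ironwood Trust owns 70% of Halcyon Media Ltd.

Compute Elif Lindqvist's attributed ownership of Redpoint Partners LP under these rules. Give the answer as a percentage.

25.04%

Chain via Clearview Holdings Ltd → Ironwood Trust → Halcyon Media Ltd (R2): 40% × 30% × 70% × 50% = 4.2% of Redpoint Partners LP.
Chain via Vantage Pharma AG → Fairlane Logistics SA → Cobalt Manufacturing Inc. (R2): 80% × 60% × 80% × 10% = 3.84% of Redpoint Partners LP.
Direct interest in Redpoint Partners LP: 17%.
Aggregating (R1): 4.2% + 3.84% + 17% = 25.04%.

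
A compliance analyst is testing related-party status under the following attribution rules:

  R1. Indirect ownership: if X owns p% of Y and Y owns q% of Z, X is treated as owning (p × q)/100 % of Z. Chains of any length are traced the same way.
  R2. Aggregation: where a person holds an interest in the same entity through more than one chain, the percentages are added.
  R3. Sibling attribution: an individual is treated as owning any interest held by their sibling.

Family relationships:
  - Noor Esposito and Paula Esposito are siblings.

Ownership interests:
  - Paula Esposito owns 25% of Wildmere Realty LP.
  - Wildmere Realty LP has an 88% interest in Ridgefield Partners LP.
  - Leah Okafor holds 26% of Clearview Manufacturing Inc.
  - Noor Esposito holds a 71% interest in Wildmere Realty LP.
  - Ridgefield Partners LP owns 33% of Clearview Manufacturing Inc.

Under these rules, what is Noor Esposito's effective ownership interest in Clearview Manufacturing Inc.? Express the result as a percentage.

27.8784%

By sibling attribution (R3), Noor Esposito is treated as also owning Paula Esposito's interest in Wildmere Realty LP, giving 71% + 25% = 96%.
Chain via Wildmere Realty LP → Ridgefield Partners LP (R1): 96% × 88% × 33% = 27.8784% of Clearview Manufacturing Inc.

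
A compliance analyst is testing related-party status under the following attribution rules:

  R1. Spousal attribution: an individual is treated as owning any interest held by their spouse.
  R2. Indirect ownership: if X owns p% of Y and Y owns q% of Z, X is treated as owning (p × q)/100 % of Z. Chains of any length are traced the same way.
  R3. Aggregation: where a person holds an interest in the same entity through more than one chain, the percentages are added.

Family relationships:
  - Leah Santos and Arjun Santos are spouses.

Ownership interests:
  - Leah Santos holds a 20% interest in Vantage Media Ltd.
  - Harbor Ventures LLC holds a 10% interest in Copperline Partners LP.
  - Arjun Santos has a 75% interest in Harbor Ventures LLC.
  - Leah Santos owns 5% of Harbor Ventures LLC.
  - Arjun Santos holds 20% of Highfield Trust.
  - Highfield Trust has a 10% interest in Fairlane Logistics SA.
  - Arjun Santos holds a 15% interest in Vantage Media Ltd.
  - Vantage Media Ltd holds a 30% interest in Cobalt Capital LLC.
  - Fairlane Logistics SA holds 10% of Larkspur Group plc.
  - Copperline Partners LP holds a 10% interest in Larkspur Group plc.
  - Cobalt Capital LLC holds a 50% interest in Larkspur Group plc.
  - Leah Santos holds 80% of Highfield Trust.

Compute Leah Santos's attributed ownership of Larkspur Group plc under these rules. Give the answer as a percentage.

By spousal attribution (R1), Leah Santos is treated as also owning Arjun Santos's interest in Highfield Trust, giving 80% + 20% = 100%.
By spousal attribution (R1), Leah Santos is treated as also owning Arjun Santos's interest in Harbor Ventures LLC, giving 5% + 75% = 80%.
By spousal attribution (R1), Leah Santos is treated as also owning Arjun Santos's interest in Vantage Media Ltd, giving 20% + 15% = 35%.
Chain via Highfield Trust → Fairlane Logistics SA (R2): 100% × 10% × 10% = 1% of Larkspur Group plc.
Chain via Harbor Ventures LLC → Copperline Partners LP (R2): 80% × 10% × 10% = 0.8% of Larkspur Group plc.
Chain via Vantage Media Ltd → Cobalt Capital LLC (R2): 35% × 30% × 50% = 5.25% of Larkspur Group plc.
Aggregating (R3): 1% + 0.8% + 5.25% = 7.05%.

7.05%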